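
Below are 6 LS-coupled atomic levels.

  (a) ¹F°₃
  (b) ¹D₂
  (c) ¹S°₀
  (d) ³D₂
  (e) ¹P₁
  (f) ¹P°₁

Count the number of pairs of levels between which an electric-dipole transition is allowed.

(a)–(b): allowed.
(a)–(c): forbidden (parity, ΔL, ΔJ).
(a)–(d): forbidden (ΔS).
(a)–(e): forbidden (ΔL, ΔJ).
(a)–(f): forbidden (parity, ΔL, ΔJ).
(b)–(c): forbidden (ΔL, ΔJ).
(b)–(d): forbidden (parity, ΔS).
(b)–(e): forbidden (parity).
(b)–(f): allowed.
(c)–(d): forbidden (ΔS, ΔL, ΔJ).
(c)–(e): allowed.
(c)–(f): forbidden (parity).
(d)–(e): forbidden (parity, ΔS).
(d)–(f): forbidden (ΔS).
(e)–(f): allowed.
Allowed pairs: 4 of 15.

4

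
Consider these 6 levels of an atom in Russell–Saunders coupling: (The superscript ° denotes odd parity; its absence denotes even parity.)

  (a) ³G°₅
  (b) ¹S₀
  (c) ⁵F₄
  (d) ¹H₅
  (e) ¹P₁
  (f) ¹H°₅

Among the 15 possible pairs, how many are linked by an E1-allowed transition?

1

(a)–(b): forbidden (ΔS, ΔL, ΔJ).
(a)–(c): forbidden (ΔS).
(a)–(d): forbidden (ΔS).
(a)–(e): forbidden (ΔS, ΔL, ΔJ).
(a)–(f): forbidden (parity, ΔS).
(b)–(c): forbidden (parity, ΔS, ΔL, ΔJ).
(b)–(d): forbidden (parity, ΔL, ΔJ).
(b)–(e): forbidden (parity).
(b)–(f): forbidden (ΔL, ΔJ).
(c)–(d): forbidden (parity, ΔS, ΔL).
(c)–(e): forbidden (parity, ΔS, ΔL, ΔJ).
(c)–(f): forbidden (ΔS, ΔL).
(d)–(e): forbidden (parity, ΔL, ΔJ).
(d)–(f): allowed.
(e)–(f): forbidden (ΔL, ΔJ).
Allowed pairs: 1 of 15.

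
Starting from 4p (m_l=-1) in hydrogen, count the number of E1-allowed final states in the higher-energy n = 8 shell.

4

E1 requires Δl = ±1, so l_f ∈ {0, 2}; with 0 ≤ l_f ≤ n_f−1 = 7, the allowed l_f values are {0, 2}.
For l_f = 0: m_f ∈ {m_i−1, m_i, m_i+1} ∩ [−0, 0] = {0} → 1 state.
For l_f = 2: m_f ∈ {m_i−1, m_i, m_i+1} ∩ [−2, 2] = {-2, -1, 0} → 3 states.
Total: 4.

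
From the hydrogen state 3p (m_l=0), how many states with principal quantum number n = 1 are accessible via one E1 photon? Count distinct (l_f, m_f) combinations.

E1 requires Δl = ±1, so l_f ∈ {0, 2}; with 0 ≤ l_f ≤ n_f−1 = 0, the allowed l_f values are {0}.
For l_f = 0: m_f ∈ {m_i−1, m_i, m_i+1} ∩ [−0, 0] = {0} → 1 state.
Total: 1.

1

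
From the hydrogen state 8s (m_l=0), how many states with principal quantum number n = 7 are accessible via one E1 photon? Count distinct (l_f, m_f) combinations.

E1 requires Δl = ±1, so l_f ∈ {-1, 1}; with 0 ≤ l_f ≤ n_f−1 = 6, the allowed l_f values are {1}.
For l_f = 1: m_f ∈ {m_i−1, m_i, m_i+1} ∩ [−1, 1] = {-1, 0, 1} → 3 states.
Total: 3.

3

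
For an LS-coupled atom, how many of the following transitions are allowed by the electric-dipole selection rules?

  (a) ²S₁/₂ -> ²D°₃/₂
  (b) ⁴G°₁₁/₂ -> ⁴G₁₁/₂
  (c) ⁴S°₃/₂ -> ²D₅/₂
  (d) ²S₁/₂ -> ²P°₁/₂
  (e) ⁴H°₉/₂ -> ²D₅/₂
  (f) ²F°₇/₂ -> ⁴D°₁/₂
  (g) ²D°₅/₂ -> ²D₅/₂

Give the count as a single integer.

3

(a) forbidden (ΔL fails)
(b) allowed
(c) forbidden (ΔS, ΔL fail)
(d) allowed
(e) forbidden (ΔS, ΔL, ΔJ fail)
(f) forbidden (parity, ΔS, ΔJ fail)
(g) allowed
Total allowed: 3 of 7.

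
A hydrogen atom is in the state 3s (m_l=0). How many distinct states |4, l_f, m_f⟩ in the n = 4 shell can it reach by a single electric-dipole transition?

E1 requires Δl = ±1, so l_f ∈ {-1, 1}; with 0 ≤ l_f ≤ n_f−1 = 3, the allowed l_f values are {1}.
For l_f = 1: m_f ∈ {m_i−1, m_i, m_i+1} ∩ [−1, 1] = {-1, 0, 1} → 3 states.
Total: 3.

3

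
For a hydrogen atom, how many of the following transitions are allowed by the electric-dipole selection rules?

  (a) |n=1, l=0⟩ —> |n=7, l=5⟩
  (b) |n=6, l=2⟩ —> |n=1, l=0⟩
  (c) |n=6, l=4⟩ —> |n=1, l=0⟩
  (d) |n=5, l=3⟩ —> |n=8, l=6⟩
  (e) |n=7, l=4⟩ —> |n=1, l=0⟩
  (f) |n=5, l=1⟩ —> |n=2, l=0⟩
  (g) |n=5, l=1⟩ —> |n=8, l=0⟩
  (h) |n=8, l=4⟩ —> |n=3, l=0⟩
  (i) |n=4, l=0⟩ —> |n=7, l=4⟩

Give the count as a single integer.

(a) forbidden — Δl = +5 (E1 requires Δl = ±1)
(b) forbidden — Δl = -2 (E1 requires Δl = ±1)
(c) forbidden — Δl = -4 (E1 requires Δl = ±1)
(d) forbidden — Δl = +3 (E1 requires Δl = ±1)
(e) forbidden — Δl = -4 (E1 requires Δl = ±1)
(f) allowed
(g) allowed
(h) forbidden — Δl = -4 (E1 requires Δl = ±1)
(i) forbidden — Δl = +4 (E1 requires Δl = ±1)
Total allowed: 2 of 9.

2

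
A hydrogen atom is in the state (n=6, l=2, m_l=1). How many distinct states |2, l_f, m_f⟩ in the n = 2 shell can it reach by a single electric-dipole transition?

2

E1 requires Δl = ±1, so l_f ∈ {1, 3}; with 0 ≤ l_f ≤ n_f−1 = 1, the allowed l_f values are {1}.
For l_f = 1: m_f ∈ {m_i−1, m_i, m_i+1} ∩ [−1, 1] = {0, 1} → 2 states.
Total: 2.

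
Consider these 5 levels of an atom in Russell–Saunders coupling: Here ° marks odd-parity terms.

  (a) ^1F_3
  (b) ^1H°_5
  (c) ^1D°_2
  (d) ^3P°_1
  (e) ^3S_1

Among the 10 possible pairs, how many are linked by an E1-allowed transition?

(a)–(b): forbidden (ΔL, ΔJ).
(a)–(c): allowed.
(a)–(d): forbidden (ΔS, ΔL, ΔJ).
(a)–(e): forbidden (parity, ΔS, ΔL, ΔJ).
(b)–(c): forbidden (parity, ΔL, ΔJ).
(b)–(d): forbidden (parity, ΔS, ΔL, ΔJ).
(b)–(e): forbidden (ΔS, ΔL, ΔJ).
(c)–(d): forbidden (parity, ΔS).
(c)–(e): forbidden (ΔS, ΔL).
(d)–(e): allowed.
Allowed pairs: 2 of 10.

2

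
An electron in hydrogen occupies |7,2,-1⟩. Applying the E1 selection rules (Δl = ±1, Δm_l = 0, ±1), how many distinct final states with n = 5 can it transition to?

5

E1 requires Δl = ±1, so l_f ∈ {1, 3}; with 0 ≤ l_f ≤ n_f−1 = 4, the allowed l_f values are {1, 3}.
For l_f = 1: m_f ∈ {m_i−1, m_i, m_i+1} ∩ [−1, 1] = {-1, 0} → 2 states.
For l_f = 3: m_f ∈ {m_i−1, m_i, m_i+1} ∩ [−3, 3] = {-2, -1, 0} → 3 states.
Total: 5.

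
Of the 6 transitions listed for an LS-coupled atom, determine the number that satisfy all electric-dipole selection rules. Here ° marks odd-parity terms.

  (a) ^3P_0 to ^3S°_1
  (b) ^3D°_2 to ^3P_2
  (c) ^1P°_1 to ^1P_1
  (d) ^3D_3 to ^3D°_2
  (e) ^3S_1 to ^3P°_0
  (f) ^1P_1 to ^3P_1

(a) allowed
(b) allowed
(c) allowed
(d) allowed
(e) allowed
(f) forbidden (parity, ΔS fail)
Total allowed: 5 of 6.

5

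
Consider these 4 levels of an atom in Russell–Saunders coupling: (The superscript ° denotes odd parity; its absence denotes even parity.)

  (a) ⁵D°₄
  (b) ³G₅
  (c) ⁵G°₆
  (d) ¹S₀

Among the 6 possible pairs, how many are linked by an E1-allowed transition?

0

(a)–(b): forbidden (ΔS, ΔL).
(a)–(c): forbidden (parity, ΔL, ΔJ).
(a)–(d): forbidden (ΔS, ΔL, ΔJ).
(b)–(c): forbidden (ΔS).
(b)–(d): forbidden (parity, ΔS, ΔL, ΔJ).
(c)–(d): forbidden (ΔS, ΔL, ΔJ).
Allowed pairs: 0 of 6.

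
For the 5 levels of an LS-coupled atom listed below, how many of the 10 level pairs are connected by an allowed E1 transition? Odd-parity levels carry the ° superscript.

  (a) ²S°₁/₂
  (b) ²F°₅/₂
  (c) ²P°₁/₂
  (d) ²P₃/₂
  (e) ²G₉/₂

2

(a)–(b): forbidden (parity, ΔL, ΔJ).
(a)–(c): forbidden (parity).
(a)–(d): allowed.
(a)–(e): forbidden (ΔL, ΔJ).
(b)–(c): forbidden (parity, ΔL, ΔJ).
(b)–(d): forbidden (ΔL).
(b)–(e): forbidden (ΔJ).
(c)–(d): allowed.
(c)–(e): forbidden (ΔL, ΔJ).
(d)–(e): forbidden (parity, ΔL, ΔJ).
Allowed pairs: 2 of 10.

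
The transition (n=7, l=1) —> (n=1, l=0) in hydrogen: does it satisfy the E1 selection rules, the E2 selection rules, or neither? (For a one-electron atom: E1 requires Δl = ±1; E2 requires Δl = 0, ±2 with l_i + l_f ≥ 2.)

Δl = 0 − 1 = -1; l_i + l_f = 1.
E1 (Δl = ±1): satisfied.
E2 (Δl = 0,±2, l_i+l_f ≥ 2): not satisfied.

E1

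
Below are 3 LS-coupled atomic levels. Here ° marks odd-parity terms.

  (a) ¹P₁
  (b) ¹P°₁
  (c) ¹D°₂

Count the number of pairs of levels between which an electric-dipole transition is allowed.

(a)–(b): allowed.
(a)–(c): allowed.
(b)–(c): forbidden (parity).
Allowed pairs: 2 of 3.

2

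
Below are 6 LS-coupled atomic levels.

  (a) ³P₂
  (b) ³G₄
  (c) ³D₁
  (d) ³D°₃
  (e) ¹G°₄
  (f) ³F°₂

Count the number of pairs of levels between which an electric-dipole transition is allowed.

(a)–(b): forbidden (parity, ΔL, ΔJ).
(a)–(c): forbidden (parity).
(a)–(d): allowed.
(a)–(e): forbidden (ΔS, ΔL, ΔJ).
(a)–(f): forbidden (ΔL).
(b)–(c): forbidden (parity, ΔL, ΔJ).
(b)–(d): forbidden (ΔL).
(b)–(e): forbidden (ΔS).
(b)–(f): forbidden (ΔJ).
(c)–(d): forbidden (ΔJ).
(c)–(e): forbidden (ΔS, ΔL, ΔJ).
(c)–(f): allowed.
(d)–(e): forbidden (parity, ΔS, ΔL).
(d)–(f): forbidden (parity).
(e)–(f): forbidden (parity, ΔS, ΔJ).
Allowed pairs: 2 of 15.

2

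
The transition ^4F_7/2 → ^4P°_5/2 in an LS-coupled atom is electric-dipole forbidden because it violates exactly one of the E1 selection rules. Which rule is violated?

the ΔL = 0, ±1 rule

Parity must change: even → odd — ✓.
ΔS = 0: S: 3/2 → 3/2 — ✓.
ΔL = 0, ±1 (not L=0↔0): L: 3 → 1, ΔL = -2 — ✗.
ΔJ = 0, ±1 (not J=0↔0): J: 7/2 → 5/2, ΔJ = -1 — ✓.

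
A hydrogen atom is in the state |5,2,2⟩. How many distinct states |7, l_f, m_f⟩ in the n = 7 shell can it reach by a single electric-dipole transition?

4

E1 requires Δl = ±1, so l_f ∈ {1, 3}; with 0 ≤ l_f ≤ n_f−1 = 6, the allowed l_f values are {1, 3}.
For l_f = 1: m_f ∈ {m_i−1, m_i, m_i+1} ∩ [−1, 1] = {1} → 1 state.
For l_f = 3: m_f ∈ {m_i−1, m_i, m_i+1} ∩ [−3, 3] = {1, 2, 3} → 3 states.
Total: 4.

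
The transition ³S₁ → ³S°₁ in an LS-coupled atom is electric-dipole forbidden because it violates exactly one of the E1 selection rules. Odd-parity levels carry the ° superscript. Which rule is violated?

the L=0 ↔ L=0 exclusion

Parity must change: even → odd — ✓.
ΔS = 0: S: 1 → 1 — ✓.
ΔL = 0, ±1 (not L=0↔0): L: 0 → 0, ΔL = +0 — ✗.
ΔJ = 0, ±1 (not J=0↔0): J: 1 → 1, ΔJ = +0 — ✓.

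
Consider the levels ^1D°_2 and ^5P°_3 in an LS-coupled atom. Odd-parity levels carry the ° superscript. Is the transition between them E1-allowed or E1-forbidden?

forbidden

Initial level: S=0, L=2, J=2, parity odd. Final level: S=2, L=1, J=3, parity odd.
Parity must change: odd → odd — ✗.
ΔS = 0: S: 0 → 2 — ✗.
ΔL = 0, ±1 (not L=0↔0): L: 2 → 1, ΔL = -1 — ✓.
ΔJ = 0, ±1 (not J=0↔0): J: 2 → 3, ΔJ = +1 — ✓.
Rule(s) violated: parity, ΔS.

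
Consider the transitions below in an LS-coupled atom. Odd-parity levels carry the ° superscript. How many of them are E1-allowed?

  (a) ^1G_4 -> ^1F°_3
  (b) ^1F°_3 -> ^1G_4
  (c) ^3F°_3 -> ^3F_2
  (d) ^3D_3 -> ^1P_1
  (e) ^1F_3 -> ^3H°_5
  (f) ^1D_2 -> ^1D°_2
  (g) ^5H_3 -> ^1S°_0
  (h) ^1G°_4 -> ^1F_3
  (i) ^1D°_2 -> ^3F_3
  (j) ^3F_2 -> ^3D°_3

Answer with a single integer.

6

(a) allowed
(b) allowed
(c) allowed
(d) forbidden (parity, ΔS, ΔJ fail)
(e) forbidden (ΔS, ΔL, ΔJ fail)
(f) allowed
(g) forbidden (ΔS, ΔL, ΔJ fail)
(h) allowed
(i) forbidden (ΔS fails)
(j) allowed
Total allowed: 6 of 10.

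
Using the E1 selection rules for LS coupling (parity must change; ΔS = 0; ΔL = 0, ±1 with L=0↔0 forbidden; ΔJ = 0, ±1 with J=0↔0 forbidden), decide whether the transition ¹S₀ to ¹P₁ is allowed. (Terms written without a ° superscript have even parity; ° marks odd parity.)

forbidden

Initial level: S=0, L=0, J=0, parity even. Final level: S=0, L=1, J=1, parity even.
Parity must change: even → even — ✗.
ΔS = 0: S: 0 → 0 — ✓.
ΔL = 0, ±1 (not L=0↔0): L: 0 → 1, ΔL = +1 — ✓.
ΔJ = 0, ±1 (not J=0↔0): J: 0 → 1, ΔJ = +1 — ✓.
Rule(s) violated: parity.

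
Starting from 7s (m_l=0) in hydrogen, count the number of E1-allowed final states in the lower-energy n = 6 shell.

E1 requires Δl = ±1, so l_f ∈ {-1, 1}; with 0 ≤ l_f ≤ n_f−1 = 5, the allowed l_f values are {1}.
For l_f = 1: m_f ∈ {m_i−1, m_i, m_i+1} ∩ [−1, 1] = {-1, 0, 1} → 3 states.
Total: 3.

3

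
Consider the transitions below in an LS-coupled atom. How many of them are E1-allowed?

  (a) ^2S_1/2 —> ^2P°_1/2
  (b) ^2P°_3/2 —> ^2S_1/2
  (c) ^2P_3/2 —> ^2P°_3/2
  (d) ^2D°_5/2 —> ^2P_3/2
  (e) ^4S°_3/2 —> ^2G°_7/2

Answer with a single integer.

(a) allowed
(b) allowed
(c) allowed
(d) allowed
(e) forbidden (parity, ΔS, ΔL, ΔJ fail)
Total allowed: 4 of 5.

4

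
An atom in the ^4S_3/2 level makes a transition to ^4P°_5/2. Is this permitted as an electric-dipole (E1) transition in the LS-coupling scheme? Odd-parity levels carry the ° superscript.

allowed

Reading off the term symbols: S 3/2→3/2, L 0→1, J 3/2→5/2, parity even→odd.
Parity must change: even → odd — ok.
ΔS = 0: S: 3/2 → 3/2 — ok.
ΔL = 0, ±1 (not L=0↔0): L: 0 → 1, ΔL = +1 — ok.
ΔJ = 0, ±1 (not J=0↔0): J: 3/2 → 5/2, ΔJ = +1 — ok.
All four E1 rules are satisfied.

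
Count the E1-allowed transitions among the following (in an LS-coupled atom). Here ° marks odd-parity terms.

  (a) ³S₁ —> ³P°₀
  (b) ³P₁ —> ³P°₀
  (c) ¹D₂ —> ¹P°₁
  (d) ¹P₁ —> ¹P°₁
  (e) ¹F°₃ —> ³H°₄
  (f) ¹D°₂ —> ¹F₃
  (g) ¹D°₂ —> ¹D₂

(a) allowed
(b) allowed
(c) allowed
(d) allowed
(e) forbidden (parity, ΔS, ΔL fail)
(f) allowed
(g) allowed
Total allowed: 6 of 7.

6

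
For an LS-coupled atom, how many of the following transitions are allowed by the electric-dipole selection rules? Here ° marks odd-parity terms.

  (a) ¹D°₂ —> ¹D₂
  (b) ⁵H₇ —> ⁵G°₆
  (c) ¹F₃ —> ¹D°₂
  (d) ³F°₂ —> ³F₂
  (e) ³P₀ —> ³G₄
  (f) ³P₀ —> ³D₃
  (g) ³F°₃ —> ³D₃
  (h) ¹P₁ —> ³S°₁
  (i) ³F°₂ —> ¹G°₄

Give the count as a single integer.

(a) allowed
(b) allowed
(c) allowed
(d) allowed
(e) forbidden (parity, ΔL, ΔJ fail)
(f) forbidden (parity, ΔJ fail)
(g) allowed
(h) forbidden (ΔS fails)
(i) forbidden (parity, ΔS, ΔJ fail)
Total allowed: 5 of 9.

5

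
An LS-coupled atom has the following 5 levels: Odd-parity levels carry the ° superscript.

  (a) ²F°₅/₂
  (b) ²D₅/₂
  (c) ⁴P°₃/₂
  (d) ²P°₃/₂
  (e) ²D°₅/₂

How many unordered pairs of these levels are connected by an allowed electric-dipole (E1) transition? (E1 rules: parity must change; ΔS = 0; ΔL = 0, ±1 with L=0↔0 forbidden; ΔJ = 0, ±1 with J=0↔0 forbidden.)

3

(a)–(b): allowed.
(a)–(c): forbidden (parity, ΔS, ΔL).
(a)–(d): forbidden (parity, ΔL).
(a)–(e): forbidden (parity).
(b)–(c): forbidden (ΔS).
(b)–(d): allowed.
(b)–(e): allowed.
(c)–(d): forbidden (parity, ΔS).
(c)–(e): forbidden (parity, ΔS).
(d)–(e): forbidden (parity).
Allowed pairs: 3 of 10.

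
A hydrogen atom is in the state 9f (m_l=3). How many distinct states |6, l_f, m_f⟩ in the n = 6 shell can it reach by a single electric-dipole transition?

4

E1 requires Δl = ±1, so l_f ∈ {2, 4}; with 0 ≤ l_f ≤ n_f−1 = 5, the allowed l_f values are {2, 4}.
For l_f = 2: m_f ∈ {m_i−1, m_i, m_i+1} ∩ [−2, 2] = {2} → 1 state.
For l_f = 4: m_f ∈ {m_i−1, m_i, m_i+1} ∩ [−4, 4] = {2, 3, 4} → 3 states.
Total: 4.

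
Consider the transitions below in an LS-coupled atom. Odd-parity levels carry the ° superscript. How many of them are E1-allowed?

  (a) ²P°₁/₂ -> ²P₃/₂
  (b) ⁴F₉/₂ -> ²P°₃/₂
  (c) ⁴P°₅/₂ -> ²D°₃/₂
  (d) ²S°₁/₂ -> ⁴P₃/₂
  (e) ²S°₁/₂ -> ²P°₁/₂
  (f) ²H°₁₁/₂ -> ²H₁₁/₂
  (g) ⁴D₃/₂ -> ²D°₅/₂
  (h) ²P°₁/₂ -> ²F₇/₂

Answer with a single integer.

2

(a) allowed
(b) forbidden (ΔS, ΔL, ΔJ fail)
(c) forbidden (parity, ΔS fail)
(d) forbidden (ΔS fails)
(e) forbidden (parity fails)
(f) allowed
(g) forbidden (ΔS fails)
(h) forbidden (ΔL, ΔJ fail)
Total allowed: 2 of 8.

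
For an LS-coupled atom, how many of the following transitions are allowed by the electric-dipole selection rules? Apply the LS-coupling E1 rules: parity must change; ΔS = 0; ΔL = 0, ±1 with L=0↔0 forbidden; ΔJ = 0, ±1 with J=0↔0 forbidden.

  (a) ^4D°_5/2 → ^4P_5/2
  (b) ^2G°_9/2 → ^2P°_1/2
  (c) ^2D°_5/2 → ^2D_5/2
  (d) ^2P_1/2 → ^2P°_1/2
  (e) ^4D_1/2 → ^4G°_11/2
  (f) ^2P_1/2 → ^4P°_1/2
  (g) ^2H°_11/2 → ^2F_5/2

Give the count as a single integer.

3

(a) allowed
(b) forbidden (parity, ΔL, ΔJ fail)
(c) allowed
(d) allowed
(e) forbidden (ΔL, ΔJ fail)
(f) forbidden (ΔS fails)
(g) forbidden (ΔL, ΔJ fail)
Total allowed: 3 of 7.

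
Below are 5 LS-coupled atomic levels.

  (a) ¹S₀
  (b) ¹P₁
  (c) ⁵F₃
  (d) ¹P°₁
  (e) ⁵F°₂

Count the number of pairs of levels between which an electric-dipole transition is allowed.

(a)–(b): forbidden (parity).
(a)–(c): forbidden (parity, ΔS, ΔL, ΔJ).
(a)–(d): allowed.
(a)–(e): forbidden (ΔS, ΔL, ΔJ).
(b)–(c): forbidden (parity, ΔS, ΔL, ΔJ).
(b)–(d): allowed.
(b)–(e): forbidden (ΔS, ΔL).
(c)–(d): forbidden (ΔS, ΔL, ΔJ).
(c)–(e): allowed.
(d)–(e): forbidden (parity, ΔS, ΔL).
Allowed pairs: 3 of 10.

3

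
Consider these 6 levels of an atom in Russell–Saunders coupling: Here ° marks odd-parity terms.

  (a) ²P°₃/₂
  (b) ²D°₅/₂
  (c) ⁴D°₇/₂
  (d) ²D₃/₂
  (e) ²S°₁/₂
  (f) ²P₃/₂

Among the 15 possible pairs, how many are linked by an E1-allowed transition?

5

(a)–(b): forbidden (parity).
(a)–(c): forbidden (parity, ΔS, ΔJ).
(a)–(d): allowed.
(a)–(e): forbidden (parity).
(a)–(f): allowed.
(b)–(c): forbidden (parity, ΔS).
(b)–(d): allowed.
(b)–(e): forbidden (parity, ΔL, ΔJ).
(b)–(f): allowed.
(c)–(d): forbidden (ΔS, ΔJ).
(c)–(e): forbidden (parity, ΔS, ΔL, ΔJ).
(c)–(f): forbidden (ΔS, ΔJ).
(d)–(e): forbidden (ΔL).
(d)–(f): forbidden (parity).
(e)–(f): allowed.
Allowed pairs: 5 of 15.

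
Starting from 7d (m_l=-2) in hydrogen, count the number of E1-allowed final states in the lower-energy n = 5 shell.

4

E1 requires Δl = ±1, so l_f ∈ {1, 3}; with 0 ≤ l_f ≤ n_f−1 = 4, the allowed l_f values are {1, 3}.
For l_f = 1: m_f ∈ {m_i−1, m_i, m_i+1} ∩ [−1, 1] = {-1} → 1 state.
For l_f = 3: m_f ∈ {m_i−1, m_i, m_i+1} ∩ [−3, 3] = {-3, -2, -1} → 3 states.
Total: 4.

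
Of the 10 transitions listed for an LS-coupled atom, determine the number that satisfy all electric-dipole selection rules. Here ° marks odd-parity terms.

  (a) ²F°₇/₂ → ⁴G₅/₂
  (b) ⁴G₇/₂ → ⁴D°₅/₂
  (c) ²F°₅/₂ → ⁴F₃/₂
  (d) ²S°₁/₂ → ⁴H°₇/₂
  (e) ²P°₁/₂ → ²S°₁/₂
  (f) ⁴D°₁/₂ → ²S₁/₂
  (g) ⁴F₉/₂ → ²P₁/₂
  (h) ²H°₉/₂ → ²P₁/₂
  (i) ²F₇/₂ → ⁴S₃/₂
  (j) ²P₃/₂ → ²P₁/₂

(a) forbidden (ΔS fails)
(b) forbidden (ΔL fails)
(c) forbidden (ΔS fails)
(d) forbidden (parity, ΔS, ΔL, ΔJ fail)
(e) forbidden (parity fails)
(f) forbidden (ΔS, ΔL fail)
(g) forbidden (parity, ΔS, ΔL, ΔJ fail)
(h) forbidden (ΔL, ΔJ fail)
(i) forbidden (parity, ΔS, ΔL, ΔJ fail)
(j) forbidden (parity fails)
Total allowed: 0 of 10.

0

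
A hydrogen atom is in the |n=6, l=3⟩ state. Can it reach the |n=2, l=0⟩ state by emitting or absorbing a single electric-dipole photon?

forbidden

Initial l = 3, final l = 0, so Δl = -3. E1 requires Δl = ±1: fails.
The transition is electric-dipole forbidden.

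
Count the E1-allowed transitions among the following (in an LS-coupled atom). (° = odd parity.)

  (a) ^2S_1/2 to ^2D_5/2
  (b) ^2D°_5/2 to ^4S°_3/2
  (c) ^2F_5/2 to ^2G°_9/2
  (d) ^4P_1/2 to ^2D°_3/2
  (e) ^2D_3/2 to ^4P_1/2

(a) forbidden (parity, ΔL, ΔJ fail)
(b) forbidden (parity, ΔS, ΔL fail)
(c) forbidden (ΔJ fails)
(d) forbidden (ΔS fails)
(e) forbidden (parity, ΔS fail)
Total allowed: 0 of 5.

0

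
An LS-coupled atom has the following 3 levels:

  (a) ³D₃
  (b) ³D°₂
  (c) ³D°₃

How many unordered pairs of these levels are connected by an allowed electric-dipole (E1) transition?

(a)–(b): allowed.
(a)–(c): allowed.
(b)–(c): forbidden (parity).
Allowed pairs: 2 of 3.

2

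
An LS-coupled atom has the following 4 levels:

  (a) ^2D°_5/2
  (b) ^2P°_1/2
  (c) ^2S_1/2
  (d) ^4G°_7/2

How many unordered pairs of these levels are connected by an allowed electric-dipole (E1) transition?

(a)–(b): forbidden (parity, ΔJ).
(a)–(c): forbidden (ΔL, ΔJ).
(a)–(d): forbidden (parity, ΔS, ΔL).
(b)–(c): allowed.
(b)–(d): forbidden (parity, ΔS, ΔL, ΔJ).
(c)–(d): forbidden (ΔS, ΔL, ΔJ).
Allowed pairs: 1 of 6.

1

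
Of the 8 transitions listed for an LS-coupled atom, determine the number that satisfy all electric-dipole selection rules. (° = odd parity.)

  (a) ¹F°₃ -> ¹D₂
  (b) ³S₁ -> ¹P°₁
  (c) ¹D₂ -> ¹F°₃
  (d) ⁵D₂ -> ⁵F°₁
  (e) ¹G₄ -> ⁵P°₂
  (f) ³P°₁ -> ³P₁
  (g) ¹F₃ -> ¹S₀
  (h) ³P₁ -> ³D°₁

5

(a) allowed
(b) forbidden (ΔS fails)
(c) allowed
(d) allowed
(e) forbidden (ΔS, ΔL, ΔJ fail)
(f) allowed
(g) forbidden (parity, ΔL, ΔJ fail)
(h) allowed
Total allowed: 5 of 8.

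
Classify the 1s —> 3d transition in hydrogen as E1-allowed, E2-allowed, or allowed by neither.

Δl = 2 − 0 = +2; l_i + l_f = 2.
E1 (Δl = ±1): not satisfied.
E2 (Δl = 0,±2, l_i+l_f ≥ 2): satisfied.

E2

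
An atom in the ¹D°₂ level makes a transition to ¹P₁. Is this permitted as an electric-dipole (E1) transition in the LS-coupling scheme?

ΔJ = 0, ±1 (not J=0↔0): J: 2 → 1, ΔJ = -1 — passes.
Parity must change: odd → even — passes.
ΔL = 0, ±1 (not L=0↔0): L: 2 → 1, ΔL = -1 — passes.
ΔS = 0: S: 0 → 0 — passes.
All four E1 rules are satisfied.

allowed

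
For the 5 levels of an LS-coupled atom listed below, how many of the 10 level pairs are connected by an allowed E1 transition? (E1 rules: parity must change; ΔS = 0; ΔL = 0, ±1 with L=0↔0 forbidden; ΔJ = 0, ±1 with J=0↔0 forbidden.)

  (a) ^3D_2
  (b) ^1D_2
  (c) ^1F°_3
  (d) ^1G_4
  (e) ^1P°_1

(a)–(b): forbidden (parity, ΔS).
(a)–(c): forbidden (ΔS).
(a)–(d): forbidden (parity, ΔS, ΔL, ΔJ).
(a)–(e): forbidden (ΔS).
(b)–(c): allowed.
(b)–(d): forbidden (parity, ΔL, ΔJ).
(b)–(e): allowed.
(c)–(d): allowed.
(c)–(e): forbidden (parity, ΔL, ΔJ).
(d)–(e): forbidden (ΔL, ΔJ).
Allowed pairs: 3 of 10.

3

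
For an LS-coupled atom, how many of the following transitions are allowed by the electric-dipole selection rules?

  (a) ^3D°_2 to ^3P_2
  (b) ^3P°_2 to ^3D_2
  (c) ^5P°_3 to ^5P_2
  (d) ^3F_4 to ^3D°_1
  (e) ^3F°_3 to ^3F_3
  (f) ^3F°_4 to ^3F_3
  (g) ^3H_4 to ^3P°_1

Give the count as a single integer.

(a) allowed
(b) allowed
(c) allowed
(d) forbidden (ΔJ fails)
(e) allowed
(f) allowed
(g) forbidden (ΔL, ΔJ fail)
Total allowed: 5 of 7.

5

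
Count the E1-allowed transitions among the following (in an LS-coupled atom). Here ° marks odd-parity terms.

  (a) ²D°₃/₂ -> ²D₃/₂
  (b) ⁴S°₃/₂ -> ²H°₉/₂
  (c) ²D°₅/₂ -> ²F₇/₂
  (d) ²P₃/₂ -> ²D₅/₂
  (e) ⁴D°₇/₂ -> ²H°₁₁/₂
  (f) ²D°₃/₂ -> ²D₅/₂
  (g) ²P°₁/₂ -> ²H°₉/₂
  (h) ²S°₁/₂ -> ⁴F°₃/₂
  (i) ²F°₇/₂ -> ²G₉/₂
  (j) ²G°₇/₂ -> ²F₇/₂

5

(a) allowed
(b) forbidden (parity, ΔS, ΔL, ΔJ fail)
(c) allowed
(d) forbidden (parity fails)
(e) forbidden (parity, ΔS, ΔL, ΔJ fail)
(f) allowed
(g) forbidden (parity, ΔL, ΔJ fail)
(h) forbidden (parity, ΔS, ΔL fail)
(i) allowed
(j) allowed
Total allowed: 5 of 10.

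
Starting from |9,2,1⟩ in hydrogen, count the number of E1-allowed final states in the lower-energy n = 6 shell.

E1 requires Δl = ±1, so l_f ∈ {1, 3}; with 0 ≤ l_f ≤ n_f−1 = 5, the allowed l_f values are {1, 3}.
For l_f = 1: m_f ∈ {m_i−1, m_i, m_i+1} ∩ [−1, 1] = {0, 1} → 2 states.
For l_f = 3: m_f ∈ {m_i−1, m_i, m_i+1} ∩ [−3, 3] = {0, 1, 2} → 3 states.
Total: 5.

5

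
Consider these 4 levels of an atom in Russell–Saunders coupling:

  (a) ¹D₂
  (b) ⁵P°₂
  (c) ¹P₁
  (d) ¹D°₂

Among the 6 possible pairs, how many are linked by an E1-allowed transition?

2

(a)–(b): forbidden (ΔS).
(a)–(c): forbidden (parity).
(a)–(d): allowed.
(b)–(c): forbidden (ΔS).
(b)–(d): forbidden (parity, ΔS).
(c)–(d): allowed.
Allowed pairs: 2 of 6.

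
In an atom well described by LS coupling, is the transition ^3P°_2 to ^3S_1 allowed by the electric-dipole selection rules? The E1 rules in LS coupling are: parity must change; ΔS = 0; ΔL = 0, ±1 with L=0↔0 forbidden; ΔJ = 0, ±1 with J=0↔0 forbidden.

allowed

Initial level: S=1, L=1, J=2, parity odd. Final level: S=1, L=0, J=1, parity even.
Parity must change: odd → even — ok.
ΔJ = 0, ±1 (not J=0↔0): J: 2 → 1, ΔJ = -1 — ok.
ΔL = 0, ±1 (not L=0↔0): L: 1 → 0, ΔL = -1 — ok.
ΔS = 0: S: 1 → 1 — ok.
All four E1 rules are satisfied.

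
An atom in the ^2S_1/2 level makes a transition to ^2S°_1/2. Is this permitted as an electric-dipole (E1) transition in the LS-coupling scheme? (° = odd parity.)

Reading off the term symbols: S 1/2→1/2, L 0→0, J 1/2→1/2, parity even→odd.
ΔL = 0, ±1 (not L=0↔0): L: 0 → 0, ΔL = +0 — violated.
ΔJ = 0, ±1 (not J=0↔0): J: 1/2 → 1/2, ΔJ = +0 — satisfied.
Parity must change: even → odd — satisfied.
ΔS = 0: S: 1/2 → 1/2 — satisfied.
Rule(s) violated: ΔL.

forbidden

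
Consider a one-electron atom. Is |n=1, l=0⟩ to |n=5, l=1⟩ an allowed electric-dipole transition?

allowed

l: 0 → 1 (Δl = +1). Δl = ±1 ✓.
All E1 selection rules are satisfied.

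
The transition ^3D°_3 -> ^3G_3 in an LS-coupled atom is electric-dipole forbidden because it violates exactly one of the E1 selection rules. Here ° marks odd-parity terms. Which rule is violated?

Parity must change: odd → even — passes.
ΔS = 0: S: 1 → 1 — passes.
ΔL = 0, ±1 (not L=0↔0): L: 2 → 4, ΔL = +2 — fails.
ΔJ = 0, ±1 (not J=0↔0): J: 3 → 3, ΔJ = +0 — passes.

the ΔL = 0, ±1 rule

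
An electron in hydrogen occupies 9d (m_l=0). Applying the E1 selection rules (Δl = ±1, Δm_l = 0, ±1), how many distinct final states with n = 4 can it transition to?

E1 requires Δl = ±1, so l_f ∈ {1, 3}; with 0 ≤ l_f ≤ n_f−1 = 3, the allowed l_f values are {1, 3}.
For l_f = 1: m_f ∈ {m_i−1, m_i, m_i+1} ∩ [−1, 1] = {-1, 0, 1} → 3 states.
For l_f = 3: m_f ∈ {m_i−1, m_i, m_i+1} ∩ [−3, 3] = {-1, 0, 1} → 3 states.
Total: 6.

6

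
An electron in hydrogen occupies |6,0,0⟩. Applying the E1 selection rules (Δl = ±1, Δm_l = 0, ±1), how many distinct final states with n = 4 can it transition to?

E1 requires Δl = ±1, so l_f ∈ {-1, 1}; with 0 ≤ l_f ≤ n_f−1 = 3, the allowed l_f values are {1}.
For l_f = 1: m_f ∈ {m_i−1, m_i, m_i+1} ∩ [−1, 1] = {-1, 0, 1} → 3 states.
Total: 3.

3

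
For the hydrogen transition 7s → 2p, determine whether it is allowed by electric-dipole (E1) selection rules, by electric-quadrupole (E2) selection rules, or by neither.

Δl = 1 − 0 = +1; l_i + l_f = 1.
E1 (Δl = ±1): satisfied.
E2 (Δl = 0,±2, l_i+l_f ≥ 2): not satisfied.

E1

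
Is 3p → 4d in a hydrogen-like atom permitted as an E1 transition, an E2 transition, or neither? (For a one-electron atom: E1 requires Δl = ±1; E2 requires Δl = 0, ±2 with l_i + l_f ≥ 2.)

Δl = 2 − 1 = +1; l_i + l_f = 3.
E1 (Δl = ±1): satisfied.
E2 (Δl = 0,±2, l_i+l_f ≥ 2): not satisfied.

E1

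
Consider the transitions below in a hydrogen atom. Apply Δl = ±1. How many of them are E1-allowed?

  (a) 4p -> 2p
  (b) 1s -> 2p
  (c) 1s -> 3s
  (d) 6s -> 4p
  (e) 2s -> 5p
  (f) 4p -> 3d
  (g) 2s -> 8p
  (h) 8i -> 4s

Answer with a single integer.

5

(a) forbidden — Δl = +0 (E1 requires Δl = ±1)
(b) allowed
(c) forbidden — Δl = +0 (E1 requires Δl = ±1)
(d) allowed
(e) allowed
(f) allowed
(g) allowed
(h) forbidden — Δl = -6 (E1 requires Δl = ±1)
Total allowed: 5 of 8.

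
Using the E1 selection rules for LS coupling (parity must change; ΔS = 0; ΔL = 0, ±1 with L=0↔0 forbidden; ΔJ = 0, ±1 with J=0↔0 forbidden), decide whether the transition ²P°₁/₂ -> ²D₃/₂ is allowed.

allowed

Parity must change: odd → even — ✓.
ΔS = 0: S: 1/2 → 1/2 — ✓.
ΔL = 0, ±1 (not L=0↔0): L: 1 → 2, ΔL = +1 — ✓.
ΔJ = 0, ±1 (not J=0↔0): J: 1/2 → 3/2, ΔJ = +1 — ✓.
All four E1 rules are satisfied.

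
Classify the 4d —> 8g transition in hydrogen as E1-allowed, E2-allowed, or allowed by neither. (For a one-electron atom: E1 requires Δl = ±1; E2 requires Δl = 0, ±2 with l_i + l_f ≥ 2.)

Δl = 4 − 2 = +2; l_i + l_f = 6.
E1 (Δl = ±1): not satisfied.
E2 (Δl = 0,±2, l_i+l_f ≥ 2): satisfied.

E2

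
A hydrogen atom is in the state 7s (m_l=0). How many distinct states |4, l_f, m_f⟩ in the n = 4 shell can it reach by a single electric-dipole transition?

E1 requires Δl = ±1, so l_f ∈ {-1, 1}; with 0 ≤ l_f ≤ n_f−1 = 3, the allowed l_f values are {1}.
For l_f = 1: m_f ∈ {m_i−1, m_i, m_i+1} ∩ [−1, 1] = {-1, 0, 1} → 3 states.
Total: 3.

3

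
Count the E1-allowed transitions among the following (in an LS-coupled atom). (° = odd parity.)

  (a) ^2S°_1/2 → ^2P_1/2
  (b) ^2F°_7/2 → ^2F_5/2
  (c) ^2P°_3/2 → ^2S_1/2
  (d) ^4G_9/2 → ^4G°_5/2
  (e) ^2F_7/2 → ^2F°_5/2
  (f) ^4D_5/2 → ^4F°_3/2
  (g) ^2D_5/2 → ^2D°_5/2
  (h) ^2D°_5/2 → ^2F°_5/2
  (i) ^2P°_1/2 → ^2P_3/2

7

(a) allowed
(b) allowed
(c) allowed
(d) forbidden (ΔJ fails)
(e) allowed
(f) allowed
(g) allowed
(h) forbidden (parity fails)
(i) allowed
Total allowed: 7 of 9.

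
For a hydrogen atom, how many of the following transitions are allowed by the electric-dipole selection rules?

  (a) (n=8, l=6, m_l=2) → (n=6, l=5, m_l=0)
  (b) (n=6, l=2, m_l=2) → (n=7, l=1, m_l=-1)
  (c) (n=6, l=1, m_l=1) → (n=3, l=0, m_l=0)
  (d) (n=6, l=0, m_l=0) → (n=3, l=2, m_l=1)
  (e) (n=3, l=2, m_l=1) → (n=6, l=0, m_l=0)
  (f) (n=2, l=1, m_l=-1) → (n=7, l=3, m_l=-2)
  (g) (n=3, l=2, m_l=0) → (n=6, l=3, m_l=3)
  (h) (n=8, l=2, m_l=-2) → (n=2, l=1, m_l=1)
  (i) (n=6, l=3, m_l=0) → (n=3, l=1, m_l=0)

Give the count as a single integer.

(a) forbidden — Δm_l = -2 (E1 requires Δm_l = 0, ±1)
(b) forbidden — Δm_l = -3 (E1 requires Δm_l = 0, ±1)
(c) allowed
(d) forbidden — Δl = +2 (E1 requires Δl = ±1)
(e) forbidden — Δl = -2 (E1 requires Δl = ±1)
(f) forbidden — Δl = +2 (E1 requires Δl = ±1)
(g) forbidden — Δm_l = +3 (E1 requires Δm_l = 0, ±1)
(h) forbidden — Δm_l = +3 (E1 requires Δm_l = 0, ±1)
(i) forbidden — Δl = -2 (E1 requires Δl = ±1)
Total allowed: 1 of 9.

1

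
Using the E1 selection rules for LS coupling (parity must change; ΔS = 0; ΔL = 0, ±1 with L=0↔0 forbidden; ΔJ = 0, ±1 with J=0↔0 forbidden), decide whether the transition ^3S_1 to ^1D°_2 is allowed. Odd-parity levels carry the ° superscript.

forbidden

Initial level: S=1, L=0, J=1, parity even. Final level: S=0, L=2, J=2, parity odd.
Parity must change: even → odd — ok.
ΔS = 0: S: 1 → 0 — fails.
ΔL = 0, ±1 (not L=0↔0): L: 0 → 2, ΔL = +2 — fails.
ΔJ = 0, ±1 (not J=0↔0): J: 1 → 2, ΔJ = +1 — ok.
Rule(s) violated: ΔS, ΔL.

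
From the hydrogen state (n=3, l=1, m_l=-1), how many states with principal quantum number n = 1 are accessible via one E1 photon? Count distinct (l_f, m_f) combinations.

E1 requires Δl = ±1, so l_f ∈ {0, 2}; with 0 ≤ l_f ≤ n_f−1 = 0, the allowed l_f values are {0}.
For l_f = 0: m_f ∈ {m_i−1, m_i, m_i+1} ∩ [−0, 0] = {0} → 1 state.
Total: 1.

1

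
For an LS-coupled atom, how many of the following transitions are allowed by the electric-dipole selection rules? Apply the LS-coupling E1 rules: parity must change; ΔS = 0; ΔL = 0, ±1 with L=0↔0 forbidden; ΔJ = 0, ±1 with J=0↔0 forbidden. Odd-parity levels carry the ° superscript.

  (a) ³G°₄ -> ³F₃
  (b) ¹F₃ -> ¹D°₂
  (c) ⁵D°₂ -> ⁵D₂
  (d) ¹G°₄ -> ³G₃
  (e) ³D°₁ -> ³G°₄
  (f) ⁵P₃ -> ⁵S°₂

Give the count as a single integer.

4

(a) allowed
(b) allowed
(c) allowed
(d) forbidden (ΔS fails)
(e) forbidden (parity, ΔL, ΔJ fail)
(f) allowed
Total allowed: 4 of 6.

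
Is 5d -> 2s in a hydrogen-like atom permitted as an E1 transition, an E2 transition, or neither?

Δl = 0 − 2 = -2; l_i + l_f = 2.
E1 (Δl = ±1): not satisfied.
E2 (Δl = 0,±2, l_i+l_f ≥ 2): satisfied.

E2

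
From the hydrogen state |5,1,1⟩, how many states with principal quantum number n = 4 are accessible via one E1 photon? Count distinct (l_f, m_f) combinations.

E1 requires Δl = ±1, so l_f ∈ {0, 2}; with 0 ≤ l_f ≤ n_f−1 = 3, the allowed l_f values are {0, 2}.
For l_f = 0: m_f ∈ {m_i−1, m_i, m_i+1} ∩ [−0, 0] = {0} → 1 state.
For l_f = 2: m_f ∈ {m_i−1, m_i, m_i+1} ∩ [−2, 2] = {0, 1, 2} → 3 states.
Total: 4.

4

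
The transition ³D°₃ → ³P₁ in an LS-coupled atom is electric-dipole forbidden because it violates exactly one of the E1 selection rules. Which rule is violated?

ΔL = 0, ±1 (not L=0↔0): L: 2 → 1, ΔL = -1 — ✓.
ΔS = 0: S: 1 → 1 — ✓.
ΔJ = 0, ±1 (not J=0↔0): J: 3 → 1, ΔJ = -2 — ✗.
Parity must change: odd → even — ✓.

the ΔJ = 0, ±1 rule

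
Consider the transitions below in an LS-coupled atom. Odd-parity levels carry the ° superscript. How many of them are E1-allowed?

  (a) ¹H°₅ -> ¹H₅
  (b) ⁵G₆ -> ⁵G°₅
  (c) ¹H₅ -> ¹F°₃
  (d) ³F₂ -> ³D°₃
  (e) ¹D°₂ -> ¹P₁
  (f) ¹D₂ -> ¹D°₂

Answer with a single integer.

(a) allowed
(b) allowed
(c) forbidden (ΔL, ΔJ fail)
(d) allowed
(e) allowed
(f) allowed
Total allowed: 5 of 6.

5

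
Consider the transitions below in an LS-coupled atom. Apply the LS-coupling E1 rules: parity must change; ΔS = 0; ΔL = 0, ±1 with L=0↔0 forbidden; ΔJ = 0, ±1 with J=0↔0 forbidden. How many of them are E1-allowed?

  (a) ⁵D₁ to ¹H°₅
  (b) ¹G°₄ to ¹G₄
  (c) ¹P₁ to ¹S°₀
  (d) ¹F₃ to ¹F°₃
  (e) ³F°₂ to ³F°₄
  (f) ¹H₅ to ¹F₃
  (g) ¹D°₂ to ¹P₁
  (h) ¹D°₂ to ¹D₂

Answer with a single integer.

5

(a) forbidden (ΔS, ΔL, ΔJ fail)
(b) allowed
(c) allowed
(d) allowed
(e) forbidden (parity, ΔJ fail)
(f) forbidden (parity, ΔL, ΔJ fail)
(g) allowed
(h) allowed
Total allowed: 5 of 8.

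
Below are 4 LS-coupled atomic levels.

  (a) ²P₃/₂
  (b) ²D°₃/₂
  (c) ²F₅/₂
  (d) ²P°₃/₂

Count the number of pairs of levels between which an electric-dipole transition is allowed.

(a)–(b): allowed.
(a)–(c): forbidden (parity, ΔL).
(a)–(d): allowed.
(b)–(c): allowed.
(b)–(d): forbidden (parity).
(c)–(d): forbidden (ΔL).
Allowed pairs: 3 of 6.

3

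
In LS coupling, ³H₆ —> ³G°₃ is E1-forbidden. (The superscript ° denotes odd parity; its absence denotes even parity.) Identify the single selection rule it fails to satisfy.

the ΔJ = 0, ±1 rule

ΔS = 0: S: 1 → 1 — passes.
ΔL = 0, ±1 (not L=0↔0): L: 5 → 4, ΔL = -1 — passes.
Parity must change: even → odd — passes.
ΔJ = 0, ±1 (not J=0↔0): J: 6 → 3, ΔJ = -3 — fails.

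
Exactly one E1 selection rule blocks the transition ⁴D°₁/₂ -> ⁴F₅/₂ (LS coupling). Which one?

the ΔJ = 0, ±1 rule

Parity must change: odd → even — satisfied.
ΔS = 0: S: 3/2 → 3/2 — satisfied.
ΔL = 0, ±1 (not L=0↔0): L: 2 → 3, ΔL = +1 — satisfied.
ΔJ = 0, ±1 (not J=0↔0): J: 1/2 → 5/2, ΔJ = +2 — violated.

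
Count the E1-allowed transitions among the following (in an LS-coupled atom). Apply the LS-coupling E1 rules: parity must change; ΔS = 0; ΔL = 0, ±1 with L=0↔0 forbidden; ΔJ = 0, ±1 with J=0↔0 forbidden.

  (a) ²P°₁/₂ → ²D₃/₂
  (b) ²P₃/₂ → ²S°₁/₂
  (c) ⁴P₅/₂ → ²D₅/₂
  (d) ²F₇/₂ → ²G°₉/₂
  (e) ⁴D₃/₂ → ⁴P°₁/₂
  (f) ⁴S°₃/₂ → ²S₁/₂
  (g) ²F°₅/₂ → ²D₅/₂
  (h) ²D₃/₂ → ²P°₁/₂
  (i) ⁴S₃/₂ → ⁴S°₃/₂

6

(a) allowed
(b) allowed
(c) forbidden (parity, ΔS fail)
(d) allowed
(e) allowed
(f) forbidden (ΔS, ΔL fail)
(g) allowed
(h) allowed
(i) forbidden (ΔL fails)
Total allowed: 6 of 9.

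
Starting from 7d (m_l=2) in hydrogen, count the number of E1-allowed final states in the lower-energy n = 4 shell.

4

E1 requires Δl = ±1, so l_f ∈ {1, 3}; with 0 ≤ l_f ≤ n_f−1 = 3, the allowed l_f values are {1, 3}.
For l_f = 1: m_f ∈ {m_i−1, m_i, m_i+1} ∩ [−1, 1] = {1} → 1 state.
For l_f = 3: m_f ∈ {m_i−1, m_i, m_i+1} ∩ [−3, 3] = {1, 2, 3} → 3 states.
Total: 4.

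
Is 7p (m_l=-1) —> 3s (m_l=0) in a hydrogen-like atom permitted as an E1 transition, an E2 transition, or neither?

Δl = 0 − 1 = -1; l_i + l_f = 1.
Δm_l = +1.
E1 (Δl = ±1, |Δm_l| ≤ 1): satisfied.
E2 (Δl = 0,±2, l_i+l_f ≥ 2, |Δm_l| ≤ 2): not satisfied.

E1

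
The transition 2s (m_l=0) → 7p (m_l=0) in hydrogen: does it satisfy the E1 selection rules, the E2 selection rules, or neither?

E1

Δl = 1 − 0 = +1; l_i + l_f = 1.
Δm_l = +0.
E1 (Δl = ±1, |Δm_l| ≤ 1): satisfied.
E2 (Δl = 0,±2, l_i+l_f ≥ 2, |Δm_l| ≤ 2): not satisfied.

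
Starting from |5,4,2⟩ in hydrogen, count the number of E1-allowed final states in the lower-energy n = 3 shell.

E1 requires l_f ∈ {3, 5}, but neither lies in [0, 2], so no final state is reachable.
Total: 0.

0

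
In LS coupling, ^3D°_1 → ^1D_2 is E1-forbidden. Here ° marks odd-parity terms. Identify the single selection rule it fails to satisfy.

the ΔS = 0 rule

Parity must change: odd → even — passes.
ΔS = 0: S: 1 → 0 — fails.
ΔL = 0, ±1 (not L=0↔0): L: 2 → 2, ΔL = +0 — passes.
ΔJ = 0, ±1 (not J=0↔0): J: 1 → 2, ΔJ = +1 — passes.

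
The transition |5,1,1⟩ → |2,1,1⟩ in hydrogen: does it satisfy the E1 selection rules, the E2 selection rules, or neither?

E2

Δl = 1 − 1 = +0; l_i + l_f = 2.
Δm_l = +0.
E1 (Δl = ±1, |Δm_l| ≤ 1): not satisfied.
E2 (Δl = 0,±2, l_i+l_f ≥ 2, |Δm_l| ≤ 2): satisfied.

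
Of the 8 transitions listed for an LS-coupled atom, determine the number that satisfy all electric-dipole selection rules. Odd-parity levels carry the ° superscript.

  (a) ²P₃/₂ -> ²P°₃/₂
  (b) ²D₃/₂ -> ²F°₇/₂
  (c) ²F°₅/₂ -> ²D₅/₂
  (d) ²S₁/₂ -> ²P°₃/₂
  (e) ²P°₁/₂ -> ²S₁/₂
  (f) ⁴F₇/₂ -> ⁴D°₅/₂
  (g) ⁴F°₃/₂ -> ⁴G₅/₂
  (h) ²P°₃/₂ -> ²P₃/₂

7

(a) allowed
(b) forbidden (ΔJ fails)
(c) allowed
(d) allowed
(e) allowed
(f) allowed
(g) allowed
(h) allowed
Total allowed: 7 of 8.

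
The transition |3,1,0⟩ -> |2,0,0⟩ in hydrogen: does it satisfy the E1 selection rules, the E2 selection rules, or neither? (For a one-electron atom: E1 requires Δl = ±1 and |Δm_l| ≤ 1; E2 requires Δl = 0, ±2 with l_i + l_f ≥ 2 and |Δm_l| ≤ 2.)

E1

Δl = 0 − 1 = -1; l_i + l_f = 1.
Δm_l = +0.
E1 (Δl = ±1, |Δm_l| ≤ 1): satisfied.
E2 (Δl = 0,±2, l_i+l_f ≥ 2, |Δm_l| ≤ 2): not satisfied.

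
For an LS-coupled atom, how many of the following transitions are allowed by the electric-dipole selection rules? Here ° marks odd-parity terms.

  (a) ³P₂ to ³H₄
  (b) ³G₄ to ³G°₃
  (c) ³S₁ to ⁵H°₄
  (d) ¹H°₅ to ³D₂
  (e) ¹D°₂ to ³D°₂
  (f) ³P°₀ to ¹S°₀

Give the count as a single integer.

1

(a) forbidden (parity, ΔL, ΔJ fail)
(b) allowed
(c) forbidden (ΔS, ΔL, ΔJ fail)
(d) forbidden (ΔS, ΔL, ΔJ fail)
(e) forbidden (parity, ΔS fail)
(f) forbidden (parity, ΔS, ΔJ fail)
Total allowed: 1 of 6.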